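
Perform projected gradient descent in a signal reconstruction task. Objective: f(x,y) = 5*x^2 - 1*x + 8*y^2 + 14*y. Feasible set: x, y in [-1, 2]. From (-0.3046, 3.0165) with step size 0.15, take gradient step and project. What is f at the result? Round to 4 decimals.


Step 1: Compute gradient at (-0.3046, 3.0165).
grad_x = 2*5*-0.3046 - 1 = -4.046
grad_y = 2*8*3.0165 + 14 = 62.264
Step 2: Gradient step.
x_raw = -0.3046 - 0.15*-4.046 = 0.3023
y_raw = 3.0165 - 0.15*62.264 = -6.3231
Step 3: Project onto [-1, 2].
x_proj = clip(0.3023) = 0.3023
y_proj = clip(-6.3231) = -1.0
Step 4: Evaluate f.
f(0.3023, -1.0) = -5.8454


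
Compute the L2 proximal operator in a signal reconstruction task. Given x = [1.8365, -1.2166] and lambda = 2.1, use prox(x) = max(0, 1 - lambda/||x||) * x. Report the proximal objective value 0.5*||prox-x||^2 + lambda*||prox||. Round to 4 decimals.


Step 1: Compute ||x||.
||x|| = 2.2029
Step 2: Compute scaling factor.
scale = max(0, 1 - 2.1/2.2029) = 0.0467
Step 3: prox(x) = [0.0858, -0.0568]
||prox(x)|| = 0.1029
Step 4: Proximal objective.
0.5*||prox-x||^2 = 2.205
lambda*||prox|| = 0.2161
Total = 2.4211


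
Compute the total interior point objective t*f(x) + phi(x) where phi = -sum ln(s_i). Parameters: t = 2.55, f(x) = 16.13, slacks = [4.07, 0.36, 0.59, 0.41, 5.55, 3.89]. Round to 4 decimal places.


Step 1: Compute log-barrier.
ln values: [1.4036, -1.0217, -0.5276, -0.8916, 1.7138, 1.3584]
phi = -(1.4036 - 1.0217 - 0.5276 - 0.8916 + 1.7138 + 1.3584) = -2.035
Step 2: Compute augmented objective.
t*f(x) = 2.55*16.13 = 41.1315
Total = 41.1315 - 2.035 = 39.0965


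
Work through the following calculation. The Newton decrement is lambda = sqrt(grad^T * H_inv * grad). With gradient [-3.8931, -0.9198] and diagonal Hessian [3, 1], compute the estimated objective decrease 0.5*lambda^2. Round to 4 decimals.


Step 1: H is diagonal, so H^(-1) * g = [-1.2977, -0.9198].
Step 2: g^T H^(-1) g = sum_i g_i^2 / H_ii
  = (-3.8931)^2/3 + (-0.9198)^2/1
  = 5.0521 + 0.846 = 5.8981
Step 3: Objective decrease = 0.5 * g^T H^(-1) g = 2.9491


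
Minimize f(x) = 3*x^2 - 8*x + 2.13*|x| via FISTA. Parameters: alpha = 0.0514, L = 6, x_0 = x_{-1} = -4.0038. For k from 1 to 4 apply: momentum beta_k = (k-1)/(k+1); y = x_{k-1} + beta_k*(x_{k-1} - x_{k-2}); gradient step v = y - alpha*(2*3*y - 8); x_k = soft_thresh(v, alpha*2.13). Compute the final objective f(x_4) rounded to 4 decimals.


FISTA on f(x) = 3*x^2 - 8*x + 2.13*|x|
L = 6, alpha = 0.0514
Iteration 1: beta = 0.0, y = -4.0038 + 0.0*(-4.0038 + 4.0038) = -4.0038
  grad(y) = -32.0228, v = y - alpha*grad = -2.3578
  prox(v) = soft_thresh(-2.3578, 0.1095) = -2.2483
Iteration 2: beta = 0.3333, y = -2.2483 + 0.3333*(-2.2483 + 4.0038) = -1.6632
  grad(y) = -17.9792, v = y - alpha*grad = -0.7391
  prox(v) = soft_thresh(-0.7391, 0.1095) = -0.6296
Iteration 3: beta = 0.5, y = -0.6296 + 0.5*(-0.6296 + 2.2483) = 0.1798
  grad(y) = -6.9212, v = y - alpha*grad = 0.5355
  prox(v) = soft_thresh(0.5355, 0.1095) = 0.4261
Iteration 4: beta = 0.6, y = 0.4261 + 0.6*(0.4261 + 0.6296) = 1.0595
  grad(y) = -1.6433, v = y - alpha*grad = 1.1439
  prox(v) = soft_thresh(1.1439, 0.1095) = 1.0344
f(x_4) = 3*1.0344^2 - 8*1.0344 + 2.13*|1.0344| = -2.862


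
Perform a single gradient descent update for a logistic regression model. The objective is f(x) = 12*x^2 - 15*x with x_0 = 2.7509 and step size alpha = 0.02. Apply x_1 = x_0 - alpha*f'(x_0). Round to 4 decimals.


We compute the gradient at x_0 and apply the update.
f'(x) = 24*x - 15
f'(2.7509) = 24*2.7509 - 15 = 51.0216
x_1 = 2.7509 - 0.02*51.0216 = 1.7305


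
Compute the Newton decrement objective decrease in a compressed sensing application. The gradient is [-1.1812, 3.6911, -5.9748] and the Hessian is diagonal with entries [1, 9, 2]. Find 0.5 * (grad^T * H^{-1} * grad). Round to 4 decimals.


Step 1: H is diagonal, so H^(-1) * g = [-1.1812, 0.4101, -2.9874].
Step 2: g^T H^(-1) g = sum_i g_i^2 / H_ii
  = (-1.1812)^2/1 + (3.6911)^2/9 + (-5.9748)^2/2
  = 1.3952 + 1.5138 + 17.8491 = 20.7582
Step 3: Objective decrease = 0.5 * g^T H^(-1) g = 10.3791


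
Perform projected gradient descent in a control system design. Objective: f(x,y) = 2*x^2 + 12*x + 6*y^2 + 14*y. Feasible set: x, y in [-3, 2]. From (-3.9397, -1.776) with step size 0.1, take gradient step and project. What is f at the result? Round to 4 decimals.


Step 1: Compute gradient at (-3.9397, -1.776).
grad_x = 2*2*-3.9397 + 12 = -3.7588
grad_y = 2*6*-1.776 + 14 = -7.312
Step 2: Gradient step.
x_raw = -3.9397 - 0.1*-3.7588 = -3.5638
y_raw = -1.776 - 0.1*-7.312 = -1.0448
Step 3: Project onto [-3, 2].
x_proj = clip(-3.5638) = -3.0
y_proj = clip(-1.0448) = -1.0448
Step 4: Evaluate f.
f(-3.0, -1.0448) = -26.0776


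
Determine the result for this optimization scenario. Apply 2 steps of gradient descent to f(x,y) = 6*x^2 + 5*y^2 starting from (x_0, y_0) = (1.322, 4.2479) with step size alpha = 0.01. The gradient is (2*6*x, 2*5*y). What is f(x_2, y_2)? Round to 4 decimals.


Gradient descent on f(x,y) = 6*x^2 + 5*y^2.
Starting point: (1.322, 4.2479), alpha = 0.01
Step 1: grad_x = 2*6*1.322 = 15.864, grad_y = 2*5*4.2479 = 42.479
  x_1 = 1.322 - 0.01*15.864 = 1.1634
  y_1 = 4.2479 - 0.01*42.479 = 3.8231
Step 2: grad_x = 2*6*1.1634 = 13.9603, grad_y = 2*5*3.8231 = 38.2311
  x_2 = 1.1634 - 0.01*13.9603 = 1.0238
  y_2 = 3.8231 - 0.01*38.2311 = 3.4408
f(1.0238, 3.4408) = 6*1.0238^2 + 5*3.4408^2 = 65.484


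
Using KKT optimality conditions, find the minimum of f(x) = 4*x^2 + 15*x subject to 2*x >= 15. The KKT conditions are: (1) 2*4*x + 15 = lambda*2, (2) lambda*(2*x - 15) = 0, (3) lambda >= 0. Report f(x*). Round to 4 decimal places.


Step 1: Try lambda = 0 (constraint inactive).
x_unc = -15/(2*4) = -1.875
Check: 2*-1.875 = -3.75 < 15 -- violated!
Step 2: Constraint must be active: 2*x = 15
x* = 15/2 = 7.5
lambda = (2*4*7.5 + 15)/2 = 37.5
Step 3: Compute optimal value.
f(x*) = 4*7.5^2 + 15*7.5 = 337.5


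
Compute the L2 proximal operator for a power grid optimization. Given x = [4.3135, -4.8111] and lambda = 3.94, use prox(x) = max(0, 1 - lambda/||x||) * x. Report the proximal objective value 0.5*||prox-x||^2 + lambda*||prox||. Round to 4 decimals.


Step 1: Compute ||x||.
||x|| = 6.4617
Step 2: Compute scaling factor.
scale = max(0, 1 - 3.94/6.4617) = 0.3902
Step 3: prox(x) = [1.6833, -1.8775]
||prox(x)|| = 2.5217
Step 4: Proximal objective.
0.5*||prox-x||^2 = 7.7618
lambda*||prox|| = 9.9355
Total = 17.6971


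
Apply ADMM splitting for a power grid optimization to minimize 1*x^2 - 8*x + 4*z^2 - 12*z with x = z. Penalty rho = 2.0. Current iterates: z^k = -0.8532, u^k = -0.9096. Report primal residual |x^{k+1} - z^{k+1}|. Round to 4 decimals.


ADMM iteration with rho = 2.0, z^k = -0.8532, u^k = -0.9096
Step 1: x-update.
Minimize 1*x^2 - 8*x + (2.0/2)*(x + 0.8532 - 0.9096)^2
FOC: (2*1 + 2.0)*x = 8 + 2.0*(-0.8532 + 0.9096)
x^{k+1} = 2.0282
Step 2: z-update.
Minimize 4*z^2 - 12*z + (2.0/2)*(2.0282 - z - 0.9096)^2
FOC: (2*4 + 2.0)*z = 12 + 2.0*(2.0282 - 0.9096)
z^{k+1} = 1.4237
Step 3: u-update.
u^{k+1} = -0.9096 + 2.0282 - 1.4237 = -0.3051
Step 4: Primal residual = |2.0282 - 1.4237| = 0.6045


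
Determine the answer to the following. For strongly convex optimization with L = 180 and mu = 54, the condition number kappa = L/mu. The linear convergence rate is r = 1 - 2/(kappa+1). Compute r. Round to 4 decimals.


Step 1: Compute the condition number.
kappa = L/mu = 180/54 = 3.3333
Step 2: Compute the convergence rate.
r = 1 - 2/(kappa + 1) = 1 - 2*mu/(L + mu) = (L - mu)/(L + mu) = 126/234 = 0.5385


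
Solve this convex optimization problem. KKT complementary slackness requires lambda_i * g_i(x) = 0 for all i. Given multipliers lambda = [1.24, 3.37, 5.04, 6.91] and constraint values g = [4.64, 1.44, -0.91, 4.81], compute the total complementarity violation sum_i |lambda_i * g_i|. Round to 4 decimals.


KKT complementary slackness check:
lambda_1 * g_1 = 1.24 * 4.64 = 5.7536
lambda_2 * g_2 = 3.37 * 1.44 = 4.8528
lambda_3 * g_3 = 5.04 * -0.91 = -4.5864
lambda_4 * g_4 = 6.91 * 4.81 = 33.2371
Total violation = 5.7536 + 4.8528 + 4.5864 + 33.2371 = 48.4299


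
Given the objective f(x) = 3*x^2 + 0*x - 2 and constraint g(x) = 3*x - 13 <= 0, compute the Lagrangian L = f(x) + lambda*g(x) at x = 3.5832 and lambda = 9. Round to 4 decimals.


Step 1: Evaluate f(x).
f(3.5832) = 3*3.5832^2 + 0*3.5832 - 2 = 36.518
Step 2: Evaluate g(x).
g(3.5832) = 3*3.5832 - 13 = -2.2504
Step 3: Compute Lagrangian.
L = 36.518 + 9*-2.2504 = 16.2644


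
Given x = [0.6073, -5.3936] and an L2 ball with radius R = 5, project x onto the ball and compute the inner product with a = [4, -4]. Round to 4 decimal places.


Step 1: Compute ||x|| (intermediates to 6 decimals).
||x|| = sqrt(0.6073^2 + (-5.3936)^2) = 5.427682
Step 2: Project.
Since ||x|| > R, scale = R/||x|| = 5/5.427682 = 0.921204, proj(x) = scale * x
proj(x) = [0.559447, -4.968606]
Step 3: Dot product.
a^T * proj(x) = 4*0.559447 - 4*(-4.968606) = 22.1122


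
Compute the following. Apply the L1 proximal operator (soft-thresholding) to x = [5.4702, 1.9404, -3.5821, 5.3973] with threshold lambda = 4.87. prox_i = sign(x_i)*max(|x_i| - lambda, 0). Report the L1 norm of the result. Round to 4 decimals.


Soft-thresholding with lambda = 4.87:
prox(5.4702) = sign(5.4702)*max(|5.4702| - 4.87, 0) = 0.6002
prox(1.9404) = sign(1.9404)*max(|1.9404| - 4.87, 0) = 0.0
prox(-3.5821) = sign(-3.5821)*max(|-3.5821| - 4.87, 0) = 0.0
prox(5.3973) = sign(5.3973)*max(|5.3973| - 4.87, 0) = 0.5273
prox(x) = [0.6002, 0.0, 0.0, 0.5273]
||prox(x)||_1 = 0.6002 + 0.0 + 0.0 + 0.5273 = 1.1275


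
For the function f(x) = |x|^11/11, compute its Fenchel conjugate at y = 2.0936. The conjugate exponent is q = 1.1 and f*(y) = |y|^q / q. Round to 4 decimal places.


The conjugate exponent q satisfies 1/p + 1/q = 1.
p = 11, so q = 11/(11 - 1) = 1.1
|y|^q = 2.0936^1.1 = 2.2542
f*(2.0936) = 2.2542 / 1.1 = 2.0492


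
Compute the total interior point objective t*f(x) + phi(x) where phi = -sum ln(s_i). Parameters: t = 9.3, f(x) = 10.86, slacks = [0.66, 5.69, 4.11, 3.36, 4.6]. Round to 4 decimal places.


Step 1: Compute log-barrier.
ln values: [-0.4155, 1.7387, 1.4134, 1.2119, 1.5261]
phi = -(-0.4155 + 1.7387 + 1.4134 + 1.2119 + 1.5261) = -5.4746
Step 2: Compute augmented objective.
t*f(x) = 9.3*10.86 = 100.998
Total = 100.998 - 5.4746 = 95.5234


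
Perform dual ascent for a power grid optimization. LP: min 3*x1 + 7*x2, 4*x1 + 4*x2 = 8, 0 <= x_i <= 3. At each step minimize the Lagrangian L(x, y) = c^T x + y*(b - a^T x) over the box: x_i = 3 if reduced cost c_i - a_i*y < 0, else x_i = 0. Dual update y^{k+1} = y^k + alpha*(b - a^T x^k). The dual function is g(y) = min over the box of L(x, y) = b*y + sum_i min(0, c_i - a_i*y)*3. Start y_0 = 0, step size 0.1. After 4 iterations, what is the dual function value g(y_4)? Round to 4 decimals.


Dual ascent for LP: min 3*x1 + 7*x2, 4*x1 + 4*x2 = 8, 0 <= x_i <= 3
Step 1: y^k = 0.0, reduced costs: (3.0, 7.0)
  x^k = (0.0, 0.0), subgradient = b - a^T x = 8.0
  y^{k+1} = 0.0 + 0.1*8.0 = 0.8
Step 2: y^k = 0.8, reduced costs: (-0.2, 3.8)
  x^k = (3.0, 0.0), subgradient = b - a^T x = -4.0
  y^{k+1} = 0.8 + 0.1*-4.0 = 0.4
Step 3: y^k = 0.4, reduced costs: (1.4, 5.4)
  x^k = (0.0, 0.0), subgradient = b - a^T x = 8.0
  y^{k+1} = 0.4 + 0.1*8.0 = 1.2
Step 4: y^k = 1.2, reduced costs: (-1.8, 2.2)
  x^k = (3.0, 0.0), subgradient = b - a^T x = -4.0
  y^{k+1} = 1.2 + 0.1*-4.0 = 0.8
Dual objective at y_4 = 0.8: reduced costs (-0.2, 3.8), box minimizer x = (3.0, 0.0)
g(y_4) = b*y + (c1 - a1*y)*x1 + (c2 - a2*y)*x2 = 8*0.8 + (-0.2)*3.0 + 3.8*0.0 = 6.4 - 0.6 + 0.0 = 5.8


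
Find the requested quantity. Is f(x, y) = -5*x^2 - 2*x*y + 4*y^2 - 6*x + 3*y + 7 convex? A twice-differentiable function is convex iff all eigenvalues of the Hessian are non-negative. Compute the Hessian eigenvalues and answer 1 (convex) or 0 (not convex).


The Hessian of f(x,y) = -5*x^2 - 2*x*y + 4*y^2 - 6*x + 3*y + 7 is:
H = [[-10, -2], [-2, 8]]
Trace = -10 + 8 = -2
Determinant = -10*8 - (-2)^2 = -84
Discriminant = (-2)^2 - 4*-84 = 340.0
Eigenvalues: lambda_1 = -10.2195, lambda_2 = 8.2195
The function is not convex.

0


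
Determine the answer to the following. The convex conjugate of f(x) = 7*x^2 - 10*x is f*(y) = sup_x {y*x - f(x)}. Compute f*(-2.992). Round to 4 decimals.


f*(y) = sup_x {y*x - a*x^2 - b*x} = sup_x {(y-b)*x - a*x^2}
FOC: (y - b) - 2a*x = 0 => x* = (y - b)/(2a)
x* = (-2.992 + 10)/(2*7) = 0.5006
f*(-2.992) = (y-b)^2/(4a) = (-2.992 + 10)^2/(4*7)
= 49.1121/28 = 1.754


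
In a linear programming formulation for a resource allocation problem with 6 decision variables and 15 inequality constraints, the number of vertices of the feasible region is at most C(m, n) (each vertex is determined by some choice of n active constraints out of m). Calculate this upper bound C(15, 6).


Each vertex corresponds to some choice of n active constraints out of m, so the number of vertices is at most C(m, n) = m! / (n!(m-n)!).
m = 15, n = 6
Numerator: 15 * 14 * 13 * 12 * 11 * 10
Denominator: 6! = 720
C(15, 6) = 5005


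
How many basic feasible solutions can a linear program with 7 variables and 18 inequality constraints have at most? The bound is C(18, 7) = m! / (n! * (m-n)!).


Each vertex corresponds to some choice of n active constraints out of m, so the number of vertices is at most C(m, n) = m! / (n!(m-n)!).
m = 18, n = 7
Numerator: 18 * 17 * 16 * 15 * 14 * 13 * 12
Denominator: 7! = 5040
C(18, 7) = 31824


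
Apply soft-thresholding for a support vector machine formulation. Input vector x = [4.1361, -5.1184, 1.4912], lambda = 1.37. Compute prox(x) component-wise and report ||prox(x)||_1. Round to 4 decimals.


Soft-thresholding with lambda = 1.37:
prox(4.1361) = sign(4.1361)*max(|4.1361| - 1.37, 0) = 2.7661
prox(-5.1184) = sign(-5.1184)*max(|-5.1184| - 1.37, 0) = -3.7484
prox(1.4912) = sign(1.4912)*max(|1.4912| - 1.37, 0) = 0.1212
prox(x) = [2.7661, -3.7484, 0.1212]
||prox(x)||_1 = 2.7661 + 3.7484 + 0.1212 = 6.6357


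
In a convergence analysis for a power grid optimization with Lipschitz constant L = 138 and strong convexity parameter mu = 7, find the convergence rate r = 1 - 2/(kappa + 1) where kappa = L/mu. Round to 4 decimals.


Step 1: Compute the condition number.
kappa = L/mu = 138/7 = 19.7143
Step 2: Compute the convergence rate.
r = 1 - 2/(kappa + 1) = 1 - 2*mu/(L + mu) = (L - mu)/(L + mu) = 131/145 = 0.9034


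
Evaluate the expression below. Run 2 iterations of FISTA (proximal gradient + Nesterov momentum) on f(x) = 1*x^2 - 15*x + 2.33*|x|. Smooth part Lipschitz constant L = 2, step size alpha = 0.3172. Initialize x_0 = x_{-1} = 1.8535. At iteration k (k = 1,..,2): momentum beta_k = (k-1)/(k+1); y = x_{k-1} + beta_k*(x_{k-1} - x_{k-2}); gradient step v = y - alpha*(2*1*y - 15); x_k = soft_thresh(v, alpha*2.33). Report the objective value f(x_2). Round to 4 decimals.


FISTA on f(x) = 1*x^2 - 15*x + 2.33*|x|
L = 2, alpha = 0.3172
Iteration 1: beta = 0.0, y = 1.8535 + 0.0*(1.8535 - 1.8535) = 1.8535
  grad(y) = -11.293, v = y - alpha*grad = 5.4356
  prox(v) = soft_thresh(5.4356, 0.7391) = 4.6966
Iteration 2: beta = 0.3333, y = 4.6966 + 0.3333*(4.6966 - 1.8535) = 5.6443
  grad(y) = -3.7115, v = y - alpha*grad = 6.8215
  prox(v) = soft_thresh(6.8215, 0.7391) = 6.0825
f(x_2) = 1*6.0825^2 - 15*6.0825 + 2.33*|6.0825| = -40.0684


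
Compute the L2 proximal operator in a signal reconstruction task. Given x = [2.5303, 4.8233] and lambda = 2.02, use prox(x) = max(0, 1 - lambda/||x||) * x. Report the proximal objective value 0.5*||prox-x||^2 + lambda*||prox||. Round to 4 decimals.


Step 1: Compute ||x||.
||x|| = 5.4467
Step 2: Compute scaling factor.
scale = max(0, 1 - 2.02/5.4467) = 0.6291
Step 3: prox(x) = [1.5919, 3.0345]
||prox(x)|| = 3.4267
Step 4: Proximal objective.
0.5*||prox-x||^2 = 2.0402
lambda*||prox|| = 6.9219
Total = 8.9622


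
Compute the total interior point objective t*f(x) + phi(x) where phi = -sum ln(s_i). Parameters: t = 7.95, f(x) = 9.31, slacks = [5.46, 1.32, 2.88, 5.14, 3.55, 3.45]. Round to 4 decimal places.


Step 1: Compute log-barrier.
ln values: [1.6974, 0.2776, 1.0578, 1.6371, 1.2669, 1.2384]
phi = -(1.6974 + 0.2776 + 1.0578 + 1.6371 + 1.2669 + 1.2384) = -7.1752
Step 2: Compute augmented objective.
t*f(x) = 7.95*9.31 = 74.0145
Total = 74.0145 - 7.1752 = 66.8393


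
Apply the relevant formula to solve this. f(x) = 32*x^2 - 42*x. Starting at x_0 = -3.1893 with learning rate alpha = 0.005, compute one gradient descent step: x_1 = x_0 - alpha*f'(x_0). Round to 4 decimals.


We compute the gradient at x_0 and apply the update.
f'(x) = 64*x - 42
f'(-3.1893) = 64*-3.1893 - 42 = -246.1152
x_1 = -3.1893 - 0.005*-246.1152 = -1.9587


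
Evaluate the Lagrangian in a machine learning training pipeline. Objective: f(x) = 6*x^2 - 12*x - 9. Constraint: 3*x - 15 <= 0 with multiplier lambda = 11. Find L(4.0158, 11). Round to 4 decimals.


Step 1: Evaluate f(x).
f(4.0158) = 6*4.0158^2 - 12*4.0158 - 9 = 39.5703
Step 2: Evaluate g(x).
g(4.0158) = 3*4.0158 - 15 = -2.9526
Step 3: Compute Lagrangian.
L = 39.5703 + 11*-2.9526 = 7.0917


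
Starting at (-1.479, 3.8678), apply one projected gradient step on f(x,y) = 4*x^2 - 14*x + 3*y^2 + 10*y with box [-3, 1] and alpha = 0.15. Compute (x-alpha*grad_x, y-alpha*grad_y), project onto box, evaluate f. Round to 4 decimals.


Step 1: Compute gradient at (-1.479, 3.8678).
grad_x = 2*4*-1.479 - 14 = -25.832
grad_y = 2*3*3.8678 + 10 = 33.2068
Step 2: Gradient step.
x_raw = -1.479 - 0.15*-25.832 = 2.3958
y_raw = 3.8678 - 0.15*33.2068 = -1.1132
Step 3: Project onto [-3, 1].
x_proj = clip(2.3958) = 1.0
y_proj = clip(-1.1132) = -1.1132
Step 4: Evaluate f.
f(1.0, -1.1132) = -17.4144


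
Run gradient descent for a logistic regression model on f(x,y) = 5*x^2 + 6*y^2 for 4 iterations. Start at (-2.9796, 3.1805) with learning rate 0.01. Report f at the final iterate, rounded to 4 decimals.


Gradient descent on f(x,y) = 5*x^2 + 6*y^2.
Starting point: (-2.9796, 3.1805), alpha = 0.01
Step 1: grad_x = 2*5*-2.9796 = -29.796, grad_y = 2*6*3.1805 = 38.166
  x_1 = -2.9796 - 0.01*-29.796 = -2.6816
  y_1 = 3.1805 - 0.01*38.166 = 2.7988
Step 2: grad_x = 2*5*-2.6816 = -26.8164, grad_y = 2*6*2.7988 = 33.5861
  x_2 = -2.6816 - 0.01*-26.8164 = -2.4135
  y_2 = 2.7988 - 0.01*33.5861 = 2.463
Step 3: grad_x = 2*5*-2.4135 = -24.1348, grad_y = 2*6*2.463 = 29.5558
  x_3 = -2.4135 - 0.01*-24.1348 = -2.1721
  y_3 = 2.463 - 0.01*29.5558 = 2.1674
Step 4: grad_x = 2*5*-2.1721 = -21.7213, grad_y = 2*6*2.1674 = 26.0091
  x_4 = -2.1721 - 0.01*-21.7213 = -1.9549
  y_4 = 2.1674 - 0.01*26.0091 = 1.9073
f(-1.9549, 1.9073) = 5*(-1.9549)^2 + 6*1.9073^2 = 40.9359


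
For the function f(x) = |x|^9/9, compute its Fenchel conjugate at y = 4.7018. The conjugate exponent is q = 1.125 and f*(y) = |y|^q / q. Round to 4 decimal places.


The conjugate exponent q satisfies 1/p + 1/q = 1.
p = 9, so q = 9/(9 - 1) = 1.125
|y|^q = 4.7018^1.125 = 5.7055
f*(4.7018) = 5.7055 / 1.125 = 5.0716


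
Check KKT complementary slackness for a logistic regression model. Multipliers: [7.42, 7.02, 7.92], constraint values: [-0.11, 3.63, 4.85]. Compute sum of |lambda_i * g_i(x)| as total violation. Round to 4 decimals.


KKT complementary slackness check:
lambda_1 * g_1 = 7.42 * -0.11 = -0.8162
lambda_2 * g_2 = 7.02 * 3.63 = 25.4826
lambda_3 * g_3 = 7.92 * 4.85 = 38.412
Total violation = 0.8162 + 25.4826 + 38.412 = 64.7108


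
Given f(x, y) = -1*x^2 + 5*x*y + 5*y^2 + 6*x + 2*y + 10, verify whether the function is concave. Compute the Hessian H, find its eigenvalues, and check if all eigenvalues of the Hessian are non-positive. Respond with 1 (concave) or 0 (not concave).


The Hessian of f(x,y) = -1*x^2 + 5*x*y + 5*y^2 + 6*x + 2*y + 10 is:
H = [[-2, 5], [5, 10]]
Trace = -2 + 10 = 8
Determinant = -2*10 - (5)^2 = -45
Discriminant = (8)^2 - 4*-45 = 244.0
Eigenvalues: lambda_1 = -3.8102, lambda_2 = 11.8102
The function is not concave.

0


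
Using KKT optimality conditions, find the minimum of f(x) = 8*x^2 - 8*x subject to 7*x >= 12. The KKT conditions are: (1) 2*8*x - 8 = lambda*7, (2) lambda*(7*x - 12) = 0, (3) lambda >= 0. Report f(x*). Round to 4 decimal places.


Step 1: Try lambda = 0 (constraint inactive).
x_unc = 8/(2*8) = 0.5
Check: 7*0.5 = 3.5 < 12 -- violated!
Step 2: Constraint must be active: 7*x = 12
x* = 12/7 = 1.7143 (rounded; the exact value 12/7 is used below)
lambda = (2*8*(12/7) - 8)/7 = 2.7755
Step 3: Compute optimal value.
f(x*) = 8*(12/7)^2 - 8*(12/7) = 9.7959


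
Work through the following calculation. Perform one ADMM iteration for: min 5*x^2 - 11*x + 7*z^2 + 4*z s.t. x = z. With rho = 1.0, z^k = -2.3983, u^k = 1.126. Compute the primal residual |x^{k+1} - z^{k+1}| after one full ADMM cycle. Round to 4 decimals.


ADMM iteration with rho = 1.0, z^k = -2.3983, u^k = 1.126
Step 1: x-update.
Minimize 5*x^2 - 11*x + (1.0/2)*(x + 2.3983 + 1.126)^2
FOC: (2*5 + 1.0)*x = 11 + 1.0*(-2.3983 - 1.126)
x^{k+1} = 0.6796
Step 2: z-update.
Minimize 7*z^2 + 4*z + (1.0/2)*(0.6796 - z + 1.126)^2
FOC: (2*7 + 1.0)*z = -4 + 1.0*(0.6796 + 1.126)
z^{k+1} = -0.1463
Step 3: u-update.
u^{k+1} = 1.126 + 0.6796 + 0.1463 = 1.9519
Step 4: Primal residual = |0.6796 + 0.1463| = 0.8259


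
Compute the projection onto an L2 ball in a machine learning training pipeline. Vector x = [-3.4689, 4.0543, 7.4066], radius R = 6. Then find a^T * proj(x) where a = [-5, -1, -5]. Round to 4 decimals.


Step 1: Compute ||x|| (intermediates to 6 decimals).
||x|| = sqrt((-3.4689)^2 + 4.0543^2 + 7.4066^2) = 9.128436
Step 2: Project.
Since ||x|| > R, scale = R/||x|| = 6/9.128436 = 0.657287, proj(x) = scale * x
proj(x) = [-2.280063, 2.664839, 4.868262]
Step 3: Dot product.
a^T * proj(x) = -5*(-2.280063) - 1*2.664839 - 5*4.868262 = -15.6058


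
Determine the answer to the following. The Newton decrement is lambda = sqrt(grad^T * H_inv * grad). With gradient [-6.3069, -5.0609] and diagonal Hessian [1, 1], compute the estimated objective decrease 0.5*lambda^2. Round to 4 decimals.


Step 1: H is diagonal, so H^(-1) * g = [-6.3069, -5.0609].
Step 2: g^T H^(-1) g = sum_i g_i^2 / H_ii
  = (-6.3069)^2/1 + (-5.0609)^2/1
  = 39.777 + 25.6127 = 65.3897
Step 3: Objective decrease = 0.5 * g^T H^(-1) g = 32.6948


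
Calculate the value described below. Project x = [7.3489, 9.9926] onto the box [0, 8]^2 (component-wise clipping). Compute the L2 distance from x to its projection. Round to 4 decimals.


Project each component onto [0, 8].
clip(7.3489) = 7.3489, clip(9.9926) = 8.0
Projection = [7.3489, 8.0]
Squared diffs: [0.0, 3.9705]
Distance = sqrt(3.9705) = 1.9926


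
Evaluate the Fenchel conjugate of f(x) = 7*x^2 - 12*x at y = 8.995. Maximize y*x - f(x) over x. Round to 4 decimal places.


f*(y) = sup_x {y*x - a*x^2 - b*x} = sup_x {(y-b)*x - a*x^2}
FOC: (y - b) - 2a*x = 0 => x* = (y - b)/(2a)
x* = (8.995 + 12)/(2*7) = 1.4996
f*(8.995) = (y-b)^2/(4a) = (8.995 + 12)^2/(4*7)
= 440.79/28 = 15.7425


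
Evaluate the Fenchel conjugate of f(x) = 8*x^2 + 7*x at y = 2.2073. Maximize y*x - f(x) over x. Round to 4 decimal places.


f*(y) = sup_x {y*x - a*x^2 - b*x} = sup_x {(y-b)*x - a*x^2}
FOC: (y - b) - 2a*x = 0 => x* = (y - b)/(2a)
x* = (2.2073 - 7)/(2*8) = -0.2995
f*(2.2073) = (y-b)^2/(4a) = (2.2073 - 7)^2/(4*8)
= 22.97/32 = 0.7178


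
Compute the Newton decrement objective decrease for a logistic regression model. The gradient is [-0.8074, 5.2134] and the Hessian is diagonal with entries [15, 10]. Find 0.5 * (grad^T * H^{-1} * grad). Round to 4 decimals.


Step 1: H is diagonal, so H^(-1) * g = [-0.0538, 0.5213].
Step 2: g^T H^(-1) g = sum_i g_i^2 / H_ii
  = (-0.8074)^2/15 + (5.2134)^2/10
  = 0.0435 + 2.718 = 2.7614
Step 3: Objective decrease = 0.5 * g^T H^(-1) g = 1.3807


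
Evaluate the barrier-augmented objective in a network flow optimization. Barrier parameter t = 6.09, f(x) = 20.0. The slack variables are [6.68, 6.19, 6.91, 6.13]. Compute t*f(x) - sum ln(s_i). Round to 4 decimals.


Step 1: Compute log-barrier.
ln values: [1.8991, 1.8229, 1.933, 1.8132]
phi = -(1.8991 + 1.8229 + 1.933 + 1.8132) = -7.4682
Step 2: Compute augmented objective.
t*f(x) = 6.09*20.0 = 121.8
Total = 121.8 - 7.4682 = 114.3318


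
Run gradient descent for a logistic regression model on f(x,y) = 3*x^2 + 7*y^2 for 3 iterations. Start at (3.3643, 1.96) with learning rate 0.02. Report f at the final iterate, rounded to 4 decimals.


Gradient descent on f(x,y) = 3*x^2 + 7*y^2.
Starting point: (3.3643, 1.96), alpha = 0.02
Step 1: grad_x = 2*3*3.3643 = 20.1858, grad_y = 2*7*1.96 = 27.44
  x_1 = 3.3643 - 0.02*20.1858 = 2.9606
  y_1 = 1.96 - 0.02*27.44 = 1.4112
Step 2: grad_x = 2*3*2.9606 = 17.7635, grad_y = 2*7*1.4112 = 19.7568
  x_2 = 2.9606 - 0.02*17.7635 = 2.6053
  y_2 = 1.4112 - 0.02*19.7568 = 1.0161
Step 3: grad_x = 2*3*2.6053 = 15.6319, grad_y = 2*7*1.0161 = 14.2249
  x_3 = 2.6053 - 0.02*15.6319 = 2.2927
  y_3 = 1.0161 - 0.02*14.2249 = 0.7316
f(2.2927, 0.7316) = 3*2.2927^2 + 7*0.7316^2 = 19.5154


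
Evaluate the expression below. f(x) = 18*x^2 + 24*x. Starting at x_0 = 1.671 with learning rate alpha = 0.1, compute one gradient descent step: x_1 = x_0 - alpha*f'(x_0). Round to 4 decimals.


We compute the gradient at x_0 and apply the update.
f'(x) = 36*x + 24
f'(1.671) = 36*1.671 + 24 = 84.156
x_1 = 1.671 - 0.1*84.156 = -6.7446


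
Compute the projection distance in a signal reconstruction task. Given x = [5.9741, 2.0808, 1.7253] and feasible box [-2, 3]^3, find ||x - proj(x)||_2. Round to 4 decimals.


Project each component onto [-2, 3].
clip(5.9741) = 3.0, clip(2.0808) = 2.0808, clip(1.7253) = 1.7253
Projection = [3.0, 2.0808, 1.7253]
Squared diffs: [8.8453, 0.0, 0.0]
Distance = sqrt(8.8453) = 2.9741


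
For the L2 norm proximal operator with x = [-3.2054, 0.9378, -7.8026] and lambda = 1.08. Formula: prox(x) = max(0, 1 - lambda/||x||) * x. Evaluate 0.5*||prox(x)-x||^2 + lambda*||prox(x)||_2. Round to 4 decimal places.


Step 1: Compute ||x||.
||x|| = 8.4873
Step 2: Compute scaling factor.
scale = max(0, 1 - 1.08/8.4873) = 0.8728
Step 3: prox(x) = [-2.7975, 0.8185, -6.8097]
||prox(x)|| = 7.4073
Step 4: Proximal objective.
0.5*||prox-x||^2 = 0.5832
lambda*||prox|| = 7.9999
Total = 8.5831


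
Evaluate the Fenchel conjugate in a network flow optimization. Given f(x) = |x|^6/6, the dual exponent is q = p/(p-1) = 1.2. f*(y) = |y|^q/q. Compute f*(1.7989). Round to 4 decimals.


The conjugate exponent q satisfies 1/p + 1/q = 1.
p = 6, so q = 6/(6 - 1) = 1.2
|y|^q = 1.7989^1.2 = 2.0231
f*(1.7989) = 2.0231 / 1.2 = 1.6859


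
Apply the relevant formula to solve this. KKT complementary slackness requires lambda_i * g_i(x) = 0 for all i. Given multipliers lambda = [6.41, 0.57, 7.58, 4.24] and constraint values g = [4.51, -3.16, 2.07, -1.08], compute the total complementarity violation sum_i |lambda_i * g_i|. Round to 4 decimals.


KKT complementary slackness check:
lambda_1 * g_1 = 6.41 * 4.51 = 28.9091
lambda_2 * g_2 = 0.57 * -3.16 = -1.8012
lambda_3 * g_3 = 7.58 * 2.07 = 15.6906
lambda_4 * g_4 = 4.24 * -1.08 = -4.5792
Total violation = 28.9091 + 1.8012 + 15.6906 + 4.5792 = 50.9801


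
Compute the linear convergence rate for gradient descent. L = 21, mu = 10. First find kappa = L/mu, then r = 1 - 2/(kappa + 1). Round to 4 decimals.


Step 1: Compute the condition number.
kappa = L/mu = 21/10 = 2.1
Step 2: Compute the convergence rate.
r = 1 - 2/(kappa + 1) = 1 - 2*mu/(L + mu) = (L - mu)/(L + mu) = 11/31 = 0.3548


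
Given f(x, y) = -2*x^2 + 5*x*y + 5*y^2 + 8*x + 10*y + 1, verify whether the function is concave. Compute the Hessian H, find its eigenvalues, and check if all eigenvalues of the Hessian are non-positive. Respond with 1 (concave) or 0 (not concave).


The Hessian of f(x,y) = -2*x^2 + 5*x*y + 5*y^2 + 8*x + 10*y + 1 is:
H = [[-4, 5], [5, 10]]
Trace = -4 + 10 = 6
Determinant = -4*10 - (5)^2 = -65
Discriminant = (6)^2 - 4*-65 = 296.0
Eigenvalues: lambda_1 = -5.6023, lambda_2 = 11.6023
The function is not concave.

0


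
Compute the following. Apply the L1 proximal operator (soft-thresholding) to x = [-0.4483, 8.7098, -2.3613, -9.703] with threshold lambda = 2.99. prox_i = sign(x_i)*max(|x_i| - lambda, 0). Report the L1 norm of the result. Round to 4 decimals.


Soft-thresholding with lambda = 2.99:
prox(-0.4483) = sign(-0.4483)*max(|-0.4483| - 2.99, 0) = 0.0
prox(8.7098) = sign(8.7098)*max(|8.7098| - 2.99, 0) = 5.7198
prox(-2.3613) = sign(-2.3613)*max(|-2.3613| - 2.99, 0) = 0.0
prox(-9.703) = sign(-9.703)*max(|-9.703| - 2.99, 0) = -6.713
prox(x) = [0.0, 5.7198, 0.0, -6.713]
||prox(x)||_1 = 0.0 + 5.7198 + 0.0 + 6.713 = 12.4328


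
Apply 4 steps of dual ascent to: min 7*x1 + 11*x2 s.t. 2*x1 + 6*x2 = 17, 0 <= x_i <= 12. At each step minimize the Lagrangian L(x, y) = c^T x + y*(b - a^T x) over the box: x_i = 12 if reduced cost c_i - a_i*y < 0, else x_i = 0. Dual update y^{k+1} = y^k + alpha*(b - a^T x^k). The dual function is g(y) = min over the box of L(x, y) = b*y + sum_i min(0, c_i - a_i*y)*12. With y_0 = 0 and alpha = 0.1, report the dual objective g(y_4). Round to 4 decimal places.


Dual ascent for LP: min 7*x1 + 11*x2, 2*x1 + 6*x2 = 17, 0 <= x_i <= 12
Step 1: y^k = 0.0, reduced costs: (7.0, 11.0)
  x^k = (0.0, 0.0), subgradient = b - a^T x = 17.0
  y^{k+1} = 0.0 + 0.1*17.0 = 1.7
Step 2: y^k = 1.7, reduced costs: (3.6, 0.8)
  x^k = (0.0, 0.0), subgradient = b - a^T x = 17.0
  y^{k+1} = 1.7 + 0.1*17.0 = 3.4
Step 3: y^k = 3.4, reduced costs: (0.2, -9.4)
  x^k = (0.0, 12.0), subgradient = b - a^T x = -55.0
  y^{k+1} = 3.4 + 0.1*-55.0 = -2.1
Step 4: y^k = -2.1, reduced costs: (11.2, 23.6)
  x^k = (0.0, 0.0), subgradient = b - a^T x = 17.0
  y^{k+1} = -2.1 + 0.1*17.0 = -0.4
Dual objective at y_4 = -0.4: reduced costs (7.8, 13.4), box minimizer x = (0.0, 0.0)
g(y_4) = b*y + (c1 - a1*y)*x1 + (c2 - a2*y)*x2 = 17*(-0.4) + 7.8*0.0 + 13.4*0.0 = -6.8 + 0.0 + 0.0 = -6.8


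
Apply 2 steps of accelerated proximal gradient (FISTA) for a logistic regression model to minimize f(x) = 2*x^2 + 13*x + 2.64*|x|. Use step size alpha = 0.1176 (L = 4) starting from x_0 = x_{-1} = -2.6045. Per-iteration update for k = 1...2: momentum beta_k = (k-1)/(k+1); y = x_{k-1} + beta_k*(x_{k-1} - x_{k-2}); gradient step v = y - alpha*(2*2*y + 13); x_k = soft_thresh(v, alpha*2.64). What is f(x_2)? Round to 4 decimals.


FISTA on f(x) = 2*x^2 + 13*x + 2.64*|x|
L = 4, alpha = 0.1176
Iteration 1: beta = 0.0, y = -2.6045 + 0.0*(-2.6045 + 2.6045) = -2.6045
  grad(y) = 2.582, v = y - alpha*grad = -2.9081
  prox(v) = soft_thresh(-2.9081, 0.3105) = -2.5977
Iteration 2: beta = 0.3333, y = -2.5977 + 0.3333*(-2.5977 + 2.6045) = -2.5954
  grad(y) = 2.6184, v = y - alpha*grad = -2.9033
  prox(v) = soft_thresh(-2.9033, 0.3105) = -2.5929
f(x_2) = 2*(-2.5929)^2 + 13*(-2.5929) + 2.64*|-2.5929| = -13.4162


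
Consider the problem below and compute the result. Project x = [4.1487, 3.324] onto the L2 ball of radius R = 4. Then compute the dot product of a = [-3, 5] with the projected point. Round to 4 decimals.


Step 1: Compute ||x|| (intermediates to 6 decimals).
||x|| = sqrt(4.1487^2 + 3.324^2) = 5.316078
Step 2: Project.
Since ||x|| > R, scale = R/||x|| = 4/5.316078 = 0.752434, proj(x) = scale * x
proj(x) = [3.121623, 2.501091]
Step 3: Dot product.
a^T * proj(x) = -3*3.121623 + 5*2.501091 = 3.1406


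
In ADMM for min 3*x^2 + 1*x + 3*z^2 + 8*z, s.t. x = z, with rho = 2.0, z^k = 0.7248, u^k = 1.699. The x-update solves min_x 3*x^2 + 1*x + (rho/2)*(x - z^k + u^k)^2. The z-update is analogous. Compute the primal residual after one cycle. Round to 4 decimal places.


ADMM iteration with rho = 2.0, z^k = 0.7248, u^k = 1.699
Step 1: x-update.
Minimize 3*x^2 + 1*x + (2.0/2)*(x - 0.7248 + 1.699)^2
FOC: (2*3 + 2.0)*x = -1 + 2.0*(0.7248 - 1.699)
x^{k+1} = -0.3686
Step 2: z-update.
Minimize 3*z^2 + 8*z + (2.0/2)*(-0.3686 - z + 1.699)^2
FOC: (2*3 + 2.0)*z = -8 + 2.0*(-0.3686 + 1.699)
z^{k+1} = -0.6674
Step 3: u-update.
u^{k+1} = 1.699 - 0.3686 + 0.6674 = 1.9978
Step 4: Primal residual = |-0.3686 + 0.6674| = 0.2988


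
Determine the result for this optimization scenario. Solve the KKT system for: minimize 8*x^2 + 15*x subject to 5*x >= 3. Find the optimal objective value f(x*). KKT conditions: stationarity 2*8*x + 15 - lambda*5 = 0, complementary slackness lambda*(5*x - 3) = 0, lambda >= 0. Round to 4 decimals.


Step 1: Try lambda = 0 (constraint inactive).
x_unc = -15/(2*8) = -0.9375
Check: 5*-0.9375 = -4.6875 < 3 -- violated!
Step 2: Constraint must be active: 5*x = 3
x* = 3/5 = 0.6
lambda = (2*8*0.6 + 15)/5 = 4.92
Step 3: Compute optimal value.
f(x*) = 8*0.6^2 + 15*0.6 = 11.88


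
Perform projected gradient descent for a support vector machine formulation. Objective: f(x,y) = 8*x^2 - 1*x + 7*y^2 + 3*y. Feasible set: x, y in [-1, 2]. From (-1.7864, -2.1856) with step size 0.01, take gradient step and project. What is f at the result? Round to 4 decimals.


Step 1: Compute gradient at (-1.7864, -2.1856).
grad_x = 2*8*-1.7864 - 1 = -29.5824
grad_y = 2*7*-2.1856 + 3 = -27.5984
Step 2: Gradient step.
x_raw = -1.7864 - 0.01*-29.5824 = -1.4906
y_raw = -2.1856 - 0.01*-27.5984 = -1.9096
Step 3: Project onto [-1, 2].
x_proj = clip(-1.4906) = -1.0
y_proj = clip(-1.9096) = -1.0
Step 4: Evaluate f.
f(-1.0, -1.0) = 13.0


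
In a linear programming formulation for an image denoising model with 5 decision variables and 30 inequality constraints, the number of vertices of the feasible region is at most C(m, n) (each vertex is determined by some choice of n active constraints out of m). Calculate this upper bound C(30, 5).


Each vertex corresponds to some choice of n active constraints out of m, so the number of vertices is at most C(m, n) = m! / (n!(m-n)!).
m = 30, n = 5
Numerator: 30 * 29 * 28 * 27 * 26
Denominator: 5! = 120
C(30, 5) = 142506


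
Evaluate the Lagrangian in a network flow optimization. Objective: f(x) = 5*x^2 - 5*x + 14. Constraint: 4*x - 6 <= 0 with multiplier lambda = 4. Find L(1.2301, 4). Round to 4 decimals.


Step 1: Evaluate f(x).
f(1.2301) = 5*1.2301^2 - 5*1.2301 + 14 = 15.4152
Step 2: Evaluate g(x).
g(1.2301) = 4*1.2301 - 6 = -1.0796
Step 3: Compute Lagrangian.
L = 15.4152 + 4*-1.0796 = 11.0968


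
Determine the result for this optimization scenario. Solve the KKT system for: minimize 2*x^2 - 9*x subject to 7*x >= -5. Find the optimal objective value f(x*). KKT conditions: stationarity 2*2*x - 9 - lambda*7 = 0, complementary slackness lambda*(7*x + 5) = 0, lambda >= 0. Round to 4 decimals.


Step 1: Try lambda = 0 (constraint inactive).
Stationarity: 2*2*x - 9 = 0
x* = 9/(2*2) = 2.25
Check constraint: 7*2.25 = 15.75 >= -5 -- satisfied.
Step 2: Compute optimal value.
f(x*) = 2*2.25^2 - 9*2.25 = -10.125


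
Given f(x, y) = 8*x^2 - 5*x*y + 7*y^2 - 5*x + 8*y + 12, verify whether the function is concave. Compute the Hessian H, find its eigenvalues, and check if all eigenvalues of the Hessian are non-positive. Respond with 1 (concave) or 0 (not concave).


The Hessian of f(x,y) = 8*x^2 - 5*x*y + 7*y^2 - 5*x + 8*y + 12 is:
H = [[16, -5], [-5, 14]]
Trace = 16 + 14 = 30
Determinant = 16*14 - (-5)^2 = 199
Discriminant = (30)^2 - 4*199 = 104.0
Eigenvalues: lambda_1 = 9.901, lambda_2 = 20.099
The function is not concave.

0


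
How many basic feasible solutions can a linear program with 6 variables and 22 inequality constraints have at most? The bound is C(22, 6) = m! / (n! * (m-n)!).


Each vertex corresponds to some choice of n active constraints out of m, so the number of vertices is at most C(m, n) = m! / (n!(m-n)!).
m = 22, n = 6
Numerator: 22 * 21 * 20 * 19 * 18 * 17
Denominator: 6! = 720
C(22, 6) = 74613


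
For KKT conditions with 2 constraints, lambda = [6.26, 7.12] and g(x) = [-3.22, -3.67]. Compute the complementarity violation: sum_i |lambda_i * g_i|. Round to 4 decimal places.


KKT complementary slackness check:
lambda_1 * g_1 = 6.26 * -3.22 = -20.1572
lambda_2 * g_2 = 7.12 * -3.67 = -26.1304
Total violation = 20.1572 + 26.1304 = 46.2876


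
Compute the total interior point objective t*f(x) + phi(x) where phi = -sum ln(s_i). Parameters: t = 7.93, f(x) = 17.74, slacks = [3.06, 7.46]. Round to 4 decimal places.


Step 1: Compute log-barrier.
ln values: [1.1184, 2.0096]
phi = -(1.1184 + 2.0096) = -3.128
Step 2: Compute augmented objective.
t*f(x) = 7.93*17.74 = 140.6782
Total = 140.6782 - 3.128 = 137.5502


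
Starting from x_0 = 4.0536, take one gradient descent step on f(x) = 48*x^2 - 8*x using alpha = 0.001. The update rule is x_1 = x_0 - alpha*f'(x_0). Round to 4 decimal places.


We compute the gradient at x_0 and apply the update.
f'(x) = 96*x - 8
f'(4.0536) = 96*4.0536 - 8 = 381.1456
x_1 = 4.0536 - 0.001*381.1456 = 3.6725


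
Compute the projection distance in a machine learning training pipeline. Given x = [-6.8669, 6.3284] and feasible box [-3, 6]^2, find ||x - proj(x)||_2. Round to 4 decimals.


Project each component onto [-3, 6].
clip(-6.8669) = -3.0, clip(6.3284) = 6.0
Projection = [-3.0, 6.0]
Squared diffs: [14.9529, 0.1078]
Distance = sqrt(15.0607) = 3.8808


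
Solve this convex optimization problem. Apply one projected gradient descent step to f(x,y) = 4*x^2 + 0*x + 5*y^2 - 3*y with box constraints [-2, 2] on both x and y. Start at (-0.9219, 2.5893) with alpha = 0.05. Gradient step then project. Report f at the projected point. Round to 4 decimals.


Step 1: Compute gradient at (-0.9219, 2.5893).
grad_x = 2*4*-0.9219 + 0 = -7.3752
grad_y = 2*5*2.5893 - 3 = 22.893
Step 2: Gradient step.
x_raw = -0.9219 - 0.05*-7.3752 = -0.5531
y_raw = 2.5893 - 0.05*22.893 = 1.4447
Step 3: Project onto [-2, 2].
x_proj = clip(-0.5531) = -0.5531
y_proj = clip(1.4447) = 1.4447
Step 4: Evaluate f.
f(-0.5531, 1.4447) = 7.325


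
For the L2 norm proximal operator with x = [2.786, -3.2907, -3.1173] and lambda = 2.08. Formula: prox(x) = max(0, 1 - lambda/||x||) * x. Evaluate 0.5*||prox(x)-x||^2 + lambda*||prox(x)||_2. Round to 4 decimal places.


Step 1: Compute ||x||.
||x|| = 5.3205
Step 2: Compute scaling factor.
scale = max(0, 1 - 2.08/5.3205) = 0.6091
Step 3: prox(x) = [1.6968, -2.0042, -1.8986]
||prox(x)|| = 3.2405
Step 4: Proximal objective.
0.5*||prox-x||^2 = 2.1632
lambda*||prox|| = 6.7402
Total = 8.9035


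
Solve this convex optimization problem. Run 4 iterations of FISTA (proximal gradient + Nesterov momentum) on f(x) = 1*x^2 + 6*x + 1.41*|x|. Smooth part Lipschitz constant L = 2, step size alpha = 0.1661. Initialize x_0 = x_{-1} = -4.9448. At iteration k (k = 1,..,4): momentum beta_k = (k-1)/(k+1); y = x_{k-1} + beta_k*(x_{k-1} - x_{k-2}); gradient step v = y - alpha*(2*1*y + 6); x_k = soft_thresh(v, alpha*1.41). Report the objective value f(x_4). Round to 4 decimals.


FISTA on f(x) = 1*x^2 + 6*x + 1.41*|x|
L = 2, alpha = 0.1661
Iteration 1: beta = 0.0, y = -4.9448 + 0.0*(-4.9448 + 4.9448) = -4.9448
  grad(y) = -3.8896, v = y - alpha*grad = -4.2987
  prox(v) = soft_thresh(-4.2987, 0.2342) = -4.0645
Iteration 2: beta = 0.3333, y = -4.0645 + 0.3333*(-4.0645 + 4.9448) = -3.7711
  grad(y) = -1.5422, v = y - alpha*grad = -3.515
  prox(v) = soft_thresh(-3.515, 0.2342) = -3.2807
Iteration 3: beta = 0.5, y = -3.2807 + 0.5*(-3.2807 + 4.0645) = -2.8889
  grad(y) = 0.2223, v = y - alpha*grad = -2.9258
  prox(v) = soft_thresh(-2.9258, 0.2342) = -2.6916
Iteration 4: beta = 0.6, y = -2.6916 + 0.6*(-2.6916 + 3.2807) = -2.3381
  grad(y) = 1.3239, v = y - alpha*grad = -2.558
  prox(v) = soft_thresh(-2.558, 0.2342) = -2.3238
f(x_4) = 1*(-2.3238)^2 + 6*(-2.3238) + 1.41*|-2.3238| = -5.2662


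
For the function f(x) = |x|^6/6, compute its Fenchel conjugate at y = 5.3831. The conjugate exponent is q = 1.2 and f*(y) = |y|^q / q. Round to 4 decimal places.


The conjugate exponent q satisfies 1/p + 1/q = 1.
p = 6, so q = 6/(6 - 1) = 1.2
|y|^q = 5.3831^1.2 = 7.5377
f*(5.3831) = 7.5377 / 1.2 = 6.2814


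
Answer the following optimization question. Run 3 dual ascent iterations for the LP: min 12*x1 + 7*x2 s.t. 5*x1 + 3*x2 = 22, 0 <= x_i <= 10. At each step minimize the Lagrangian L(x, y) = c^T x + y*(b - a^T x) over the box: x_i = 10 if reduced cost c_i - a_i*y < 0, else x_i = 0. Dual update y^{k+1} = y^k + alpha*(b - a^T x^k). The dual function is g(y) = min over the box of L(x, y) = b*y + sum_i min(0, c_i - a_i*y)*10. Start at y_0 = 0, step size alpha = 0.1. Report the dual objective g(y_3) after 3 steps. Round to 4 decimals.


Dual ascent for LP: min 12*x1 + 7*x2, 5*x1 + 3*x2 = 22, 0 <= x_i <= 10
Step 1: y^k = 0.0, reduced costs: (12.0, 7.0)
  x^k = (0.0, 0.0), subgradient = b - a^T x = 22.0
  y^{k+1} = 0.0 + 0.1*22.0 = 2.2
Step 2: y^k = 2.2, reduced costs: (1.0, 0.4)
  x^k = (0.0, 0.0), subgradient = b - a^T x = 22.0
  y^{k+1} = 2.2 + 0.1*22.0 = 4.4
Step 3: y^k = 4.4, reduced costs: (-10.0, -6.2)
  x^k = (10.0, 10.0), subgradient = b - a^T x = -58.0
  y^{k+1} = 4.4 + 0.1*-58.0 = -1.4
Dual objective at y_3 = -1.4: reduced costs (19.0, 11.2), box minimizer x = (0.0, 0.0)
g(y_3) = b*y + (c1 - a1*y)*x1 + (c2 - a2*y)*x2 = 22*(-1.4) + 19.0*0.0 + 11.2*0.0 = -30.8 + 0.0 + 0.0 = -30.8
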